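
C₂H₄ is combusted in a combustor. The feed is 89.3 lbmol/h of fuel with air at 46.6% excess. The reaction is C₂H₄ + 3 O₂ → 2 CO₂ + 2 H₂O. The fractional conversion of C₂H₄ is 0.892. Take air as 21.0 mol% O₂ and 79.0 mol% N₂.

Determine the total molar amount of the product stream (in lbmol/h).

1960 lbmol/h

Stoichiometric O₂ = 3 × 89.3 = 267.9 lbmol/h; O₂ fed = 267.9 × 1.466 = 392.7 lbmol/h.
N₂ fed = 392.7 × 79/21 = 1477 lbmol/h.
Fuel reacted = 0.892 × 89.3 → ξ = 79.66 lbmol/h.
Outlet (n = n₀ + ν ξ):
  C₂H₄: 89.3 − 1(79.66) = 9.644
  O₂: 392.7 − 3(79.66) = 153.8
  N₂: 1477 (inert)
  CO₂: 0 + 2(79.66) = 159.3
  H₂O: 0 + 2(79.66) = 159.3
Total out = 9.644 + 153.8 + 1477 + 159.3 + 159.3 = 1959 lbmol/h.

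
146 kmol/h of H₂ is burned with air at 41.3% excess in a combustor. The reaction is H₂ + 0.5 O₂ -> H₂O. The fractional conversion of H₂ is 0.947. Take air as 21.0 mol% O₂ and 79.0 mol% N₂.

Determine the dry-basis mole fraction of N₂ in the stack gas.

Stoichiometric O₂ = 0.5 × 146 = 73 kmol/h; O₂ fed = 73 × 1.413 = 103.1 kmol/h.
N₂ fed = 103.1 × 79/21 = 388 kmol/h.
Fuel reacted = 0.947 × 146 → ξ = 138.3 kmol/h.
Outlet (n = n₀ + ν ξ):
  H₂: 146 − 1(138.3) = 7.738
  O₂: 103.1 − 0.5(138.3) = 34.02
  N₂: 388 (inert)
  H₂O: 0 + 1(138.3) = 138.3
Dry total = 429.8 kmol/h; y_N₂ (dry) = 388 / 429.8 = 0.9028.

0.903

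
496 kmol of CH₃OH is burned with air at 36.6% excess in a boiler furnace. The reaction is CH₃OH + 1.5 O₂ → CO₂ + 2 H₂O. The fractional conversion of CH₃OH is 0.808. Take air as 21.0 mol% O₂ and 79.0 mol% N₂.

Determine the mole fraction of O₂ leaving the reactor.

Stoichiometric O₂ = 1.5 × 496 = 744 kmol; O₂ fed = 744 × 1.366 = 1016 kmol.
N₂ fed = 1016 × 79/21 = 3823 kmol.
Fuel reacted = 0.808 × 496 → ξ = 400.8 kmol.
Outlet (n = n₀ + ν ξ):
  CH₃OH: 496 − 1(400.8) = 95.23
  O₂: 1016 − 1.5(400.8) = 415.2
  N₂: 3823 (inert)
  CO₂: 0 + 1(400.8) = 400.8
  H₂O: 0 + 2(400.8) = 801.5
Total out = 5536 kmol; y_O₂ = 415.2 / 5536 = 0.07499.

0.075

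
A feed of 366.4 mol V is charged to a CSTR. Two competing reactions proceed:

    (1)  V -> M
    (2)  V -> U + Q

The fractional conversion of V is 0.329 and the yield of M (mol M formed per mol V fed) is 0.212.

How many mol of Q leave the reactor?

Yield of M: 1ξ₁ / 366.4 = 0.212 → ξ₁ = 77.68 mol.
Conversion of V: 1ξ₁ + 1ξ₂ = 0.329 × 366.4 = 120.5 → ξ₂ = 42.87 mol.
Outlet amounts (n = n₀ + Σ ν·ξ):
  V: 366.4 − 1(77.68) − 1(42.87) = 245.9
  M: 0 + 1(77.68) = 77.68
  U: 0 + 1(42.87) = 42.87
  Q: 0 + 1(42.87) = 42.87

42.9 mol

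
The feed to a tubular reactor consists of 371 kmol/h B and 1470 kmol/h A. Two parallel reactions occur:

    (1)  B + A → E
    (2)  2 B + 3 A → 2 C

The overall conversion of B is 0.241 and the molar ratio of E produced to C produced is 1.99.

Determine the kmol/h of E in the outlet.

Conversion of B: B consumed = 0.241 × 371 = 89.41 kmol/h = 1ξ₁ + 2ξ₂.
Selectivity: 1ξ₁ / (2ξ₂) = 1.99 → ξ₁ = 3.98 ξ₂.
Substitute: (1·3.98 + 2) ξ₂ = 89.41 → ξ₂ = 14.95 kmol/h, ξ₁ = 59.51 kmol/h.
Outlet amounts (n = n₀ + Σ ν·ξ):
  B: 371 − 1(59.51) − 2(14.95) = 281.6
  A: 1470 − 1(59.51) − 3(14.95) = 1366
  E: 0 + 1(59.51) = 59.51
  C: 0 + 2(14.95) = 29.9

59.5 kmol/h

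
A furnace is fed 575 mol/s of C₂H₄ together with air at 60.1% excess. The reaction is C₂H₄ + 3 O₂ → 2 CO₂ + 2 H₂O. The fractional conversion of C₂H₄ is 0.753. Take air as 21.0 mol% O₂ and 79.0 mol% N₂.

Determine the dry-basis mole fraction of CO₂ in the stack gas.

0.0673

Stoichiometric O₂ = 3 × 575 = 1725 mol/s; O₂ fed = 1725 × 1.601 = 2762 mol/s.
N₂ fed = 2762 × 79/21 = 10390 mol/s.
Fuel reacted = 0.753 × 575 → ξ = 433 mol/s.
Outlet (n = n₀ + ν ξ):
  C₂H₄: 575 − 1(433) = 142
  O₂: 2762 − 3(433) = 1463
  N₂: 10390 (inert)
  CO₂: 0 + 2(433) = 866
  H₂O: 0 + 2(433) = 866
Dry total = 12860 mol/s; y_CO₂ (dry) = 866 / 12860 = 0.06734.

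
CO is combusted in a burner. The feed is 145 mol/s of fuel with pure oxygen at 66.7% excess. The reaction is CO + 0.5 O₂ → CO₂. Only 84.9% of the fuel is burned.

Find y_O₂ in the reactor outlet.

0.29

Stoichiometric O₂ = 0.5 × 145 = 72.5 mol/s; O₂ fed = 72.5 × 1.667 = 120.9 mol/s.
Fuel reacted = 0.849 × 145 → ξ = 123.1 mol/s.
Outlet (n = n₀ + ν ξ):
  CO: 145 − 1(123.1) = 21.9
  O₂: 120.9 − 0.5(123.1) = 59.31
  CO₂: 0 + 1(123.1) = 123.1
Total out = 204.3 mol/s; y_O₂ = 59.31 / 204.3 = 0.2903.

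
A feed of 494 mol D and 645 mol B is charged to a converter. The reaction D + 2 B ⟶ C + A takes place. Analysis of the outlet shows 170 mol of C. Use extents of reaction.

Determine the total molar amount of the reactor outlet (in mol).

For C: n = n₀ + 1ξ → 170 = 0 + 1ξ, giving ξ = 170 mol.
Outlet amounts (n = n₀ + ν ξ):
  D: 494 − 1(170) = 324
  B: 645 − 2(170) = 305
  C: 0 + 1(170) = 170
  A: 0 + 1(170) = 170
Total out = 324 + 305 + 170 + 170 = 969 mol.

969 mol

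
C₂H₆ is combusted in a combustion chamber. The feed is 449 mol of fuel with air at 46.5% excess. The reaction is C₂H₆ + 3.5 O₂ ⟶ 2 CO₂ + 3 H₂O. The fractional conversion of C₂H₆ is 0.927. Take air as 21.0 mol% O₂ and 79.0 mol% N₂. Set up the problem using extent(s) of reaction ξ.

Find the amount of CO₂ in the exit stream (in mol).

832 mol

Stoichiometric O₂ = 3.5 × 449 = 1572 mol; O₂ fed = 1572 × 1.465 = 2302 mol.
N₂ fed = 2302 × 79/21 = 8661 mol.
Fuel reacted = 0.927 × 449 → ξ = 416.2 mol.
Outlet (n = n₀ + ν ξ):
  C₂H₆: 449 − 1(416.2) = 32.78
  O₂: 2302 − 3.5(416.2) = 845.5
  N₂: 8661 (inert)
  CO₂: 0 + 2(416.2) = 832.4
  H₂O: 0 + 3(416.2) = 1249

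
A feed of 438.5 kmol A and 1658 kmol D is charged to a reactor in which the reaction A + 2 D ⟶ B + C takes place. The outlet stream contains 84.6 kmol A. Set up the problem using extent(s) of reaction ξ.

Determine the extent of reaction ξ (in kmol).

ξ = 354 kmol

For A: n = n₀ − 1ξ → 84.6 = 438.5 − 1ξ, giving ξ = 353.9 kmol.
Outlet amounts (n = n₀ + ν ξ):
  A: 438.5 − 1(353.9) = 84.6
  D: 1658 − 2(353.9) = 950.2
  B: 0 + 1(353.9) = 353.9
  C: 0 + 1(353.9) = 353.9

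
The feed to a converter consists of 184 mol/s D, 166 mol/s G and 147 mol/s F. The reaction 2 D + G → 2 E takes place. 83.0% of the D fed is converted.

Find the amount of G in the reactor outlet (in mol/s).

89.6 mol/s

D reacted = 0.83 × 184 = 152.7 mol/s; ν_D = −2, so ξ = 152.7/2 = 76.36 mol/s.
Outlet amounts (n = n₀ + ν ξ):
  D: 184 − 2(76.36) = 31.28
  G: 166 − 1(76.36) = 89.64
  E: 0 + 2(76.36) = 152.7
  F: 147 (inert)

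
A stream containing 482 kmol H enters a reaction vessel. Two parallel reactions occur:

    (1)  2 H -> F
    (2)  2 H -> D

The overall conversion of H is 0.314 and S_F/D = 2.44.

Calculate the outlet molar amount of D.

22 kmol

Conversion of H: H consumed = 0.314 × 482 = 151.3 kmol = 2ξ₁ + 2ξ₂.
Selectivity: 1ξ₁ / (1ξ₂) = 2.44 → ξ₁ = 2.44 ξ₂.
Substitute: (2·2.44 + 2) ξ₂ = 151.3 → ξ₂ = 22 kmol, ξ₁ = 53.68 kmol.
Outlet amounts (n = n₀ + Σ ν·ξ):
  H: 482 − 2(53.68) − 2(22) = 330.7
  F: 0 + 1(53.68) = 53.68
  D: 0 + 1(22) = 22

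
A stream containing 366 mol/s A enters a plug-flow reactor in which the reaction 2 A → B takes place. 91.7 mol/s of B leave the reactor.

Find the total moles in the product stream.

For B: n = n₀ + 1ξ → 91.7 = 0 + 1ξ, giving ξ = 91.7 mol/s.
Outlet amounts (n = n₀ + ν ξ):
  A: 366 − 2(91.7) = 182.6
  B: 0 + 1(91.7) = 91.7
Total out = 182.6 + 91.7 = 274.3 mol/s.

274 mol/s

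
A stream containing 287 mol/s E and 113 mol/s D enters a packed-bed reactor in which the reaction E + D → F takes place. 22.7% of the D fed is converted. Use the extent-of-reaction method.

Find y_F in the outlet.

0.0685

D reacted = 0.227 × 113 = 25.65 mol/s; ν_D = −1, so ξ = 25.65/1 = 25.65 mol/s.
Outlet amounts (n = n₀ + ν ξ):
  E: 287 − 1(25.65) = 261.3
  D: 113 − 1(25.65) = 87.35
  F: 0 + 1(25.65) = 25.65
Total out = 374.3 mol/s; y_F = 25.65 / 374.3 = 0.06852.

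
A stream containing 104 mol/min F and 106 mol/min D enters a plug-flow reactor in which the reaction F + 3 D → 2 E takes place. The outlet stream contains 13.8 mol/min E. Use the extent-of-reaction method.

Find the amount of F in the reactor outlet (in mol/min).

97.1 mol/min

For E: n = n₀ + 2ξ → 13.8 = 0 + 2ξ, giving ξ = 6.9 mol/min.
Outlet amounts (n = n₀ + ν ξ):
  F: 104 − 1(6.9) = 97.1
  D: 106 − 3(6.9) = 85.3
  E: 0 + 2(6.9) = 13.8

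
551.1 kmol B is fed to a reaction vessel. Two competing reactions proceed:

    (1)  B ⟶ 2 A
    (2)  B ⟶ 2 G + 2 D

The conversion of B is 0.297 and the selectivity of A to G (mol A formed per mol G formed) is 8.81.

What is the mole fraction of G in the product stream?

Conversion of B: B consumed = 0.297 × 551.1 = 163.7 kmol = 1ξ₁ + 1ξ₂.
Selectivity: 2ξ₁ / (2ξ₂) = 8.81 → ξ₁ = 8.81 ξ₂.
Substitute: (1·8.81 + 1) ξ₂ = 163.7 → ξ₂ = 16.68 kmol, ξ₁ = 147 kmol.
Outlet amounts (n = n₀ + Σ ν·ξ):
  B: 551.1 − 1(147) − 1(16.68) = 387.4
  A: 0 + 2(147) = 294
  G: 0 + 2(16.68) = 33.37
  D: 0 + 2(16.68) = 33.37
Total out = 748.1 kmol; y_G = 33.37 / 748.1 = 0.0446.

0.0446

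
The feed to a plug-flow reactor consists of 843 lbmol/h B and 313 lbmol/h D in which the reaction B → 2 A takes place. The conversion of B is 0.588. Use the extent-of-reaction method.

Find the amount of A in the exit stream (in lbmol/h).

991 lbmol/h

B reacted = 0.588 × 843 = 495.7 lbmol/h; ν_B = −1, so ξ = 495.7/1 = 495.7 lbmol/h.
Outlet amounts (n = n₀ + ν ξ):
  B: 843 − 1(495.7) = 347.3
  A: 0 + 2(495.7) = 991.4
  D: 313 (inert)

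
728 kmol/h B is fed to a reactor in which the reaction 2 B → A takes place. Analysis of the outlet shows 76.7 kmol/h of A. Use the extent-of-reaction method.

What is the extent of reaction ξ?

For A: n = n₀ + 1ξ → 76.7 = 0 + 1ξ, giving ξ = 76.7 kmol/h.
Outlet amounts (n = n₀ + ν ξ):
  B: 728 − 2(76.7) = 574.6
  A: 0 + 1(76.7) = 76.7

ξ = 76.7 kmol/h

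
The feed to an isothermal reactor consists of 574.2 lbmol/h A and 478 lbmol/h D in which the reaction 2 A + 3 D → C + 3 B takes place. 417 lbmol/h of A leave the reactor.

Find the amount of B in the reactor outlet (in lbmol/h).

For A: n = n₀ − 2ξ → 417 = 574.2 − 2ξ, giving ξ = 78.6 lbmol/h.
Outlet amounts (n = n₀ + ν ξ):
  A: 574.2 − 2(78.6) = 417
  D: 478 − 3(78.6) = 242.2
  C: 0 + 1(78.6) = 78.6
  B: 0 + 3(78.6) = 235.8

236 lbmol/h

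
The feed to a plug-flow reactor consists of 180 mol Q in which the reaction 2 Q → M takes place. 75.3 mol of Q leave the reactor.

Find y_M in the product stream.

0.41

For Q: n = n₀ − 2ξ → 75.3 = 180 − 2ξ, giving ξ = 52.35 mol.
Outlet amounts (n = n₀ + ν ξ):
  Q: 180 − 2(52.35) = 75.3
  M: 0 + 1(52.35) = 52.35
Total out = 127.7 mol; y_M = 52.35 / 127.7 = 0.4101.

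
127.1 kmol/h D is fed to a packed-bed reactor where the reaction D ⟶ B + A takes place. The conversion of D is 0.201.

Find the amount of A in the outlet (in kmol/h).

25.5 kmol/h

D reacted = 0.201 × 127.1 = 25.55 kmol/h; ν_D = −1, so ξ = 25.55/1 = 25.55 kmol/h.
Outlet amounts (n = n₀ + ν ξ):
  D: 127.1 − 1(25.55) = 101.6
  B: 0 + 1(25.55) = 25.55
  A: 0 + 1(25.55) = 25.55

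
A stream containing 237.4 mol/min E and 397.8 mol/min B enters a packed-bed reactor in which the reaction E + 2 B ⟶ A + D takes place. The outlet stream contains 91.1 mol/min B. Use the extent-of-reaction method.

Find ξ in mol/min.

For B: n = n₀ − 2ξ → 91.1 = 397.8 − 2ξ, giving ξ = 153.4 mol/min.
Outlet amounts (n = n₀ + ν ξ):
  E: 237.4 − 1(153.4) = 84.05
  B: 397.8 − 2(153.4) = 91.1
  A: 0 + 1(153.4) = 153.4
  D: 0 + 1(153.4) = 153.4

ξ = 153 mol/min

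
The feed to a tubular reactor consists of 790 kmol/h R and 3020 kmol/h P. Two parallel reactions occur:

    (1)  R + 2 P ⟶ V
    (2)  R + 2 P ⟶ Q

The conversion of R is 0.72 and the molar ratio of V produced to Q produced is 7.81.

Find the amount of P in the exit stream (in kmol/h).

1880 kmol/h

Conversion of R: R consumed = 0.72 × 790 = 568.8 kmol/h = 1ξ₁ + 1ξ₂.
Selectivity: 1ξ₁ / (1ξ₂) = 7.81 → ξ₁ = 7.81 ξ₂.
Substitute: (1·7.81 + 1) ξ₂ = 568.8 → ξ₂ = 64.56 kmol/h, ξ₁ = 504.2 kmol/h.
Outlet amounts (n = n₀ + Σ ν·ξ):
  R: 790 − 1(504.2) − 1(64.56) = 221.2
  P: 3020 − 2(504.2) − 2(64.56) = 1882
  V: 0 + 1(504.2) = 504.2
  Q: 0 + 1(64.56) = 64.56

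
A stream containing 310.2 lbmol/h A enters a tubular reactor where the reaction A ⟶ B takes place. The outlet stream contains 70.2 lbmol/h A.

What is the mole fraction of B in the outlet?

For A: n = n₀ − 1ξ → 70.2 = 310.2 − 1ξ, giving ξ = 240 lbmol/h.
Outlet amounts (n = n₀ + ν ξ):
  A: 310.2 − 1(240) = 70.2
  B: 0 + 1(240) = 240
Total out = 310.2 lbmol/h; y_B = 240 / 310.2 = 0.7737.

0.774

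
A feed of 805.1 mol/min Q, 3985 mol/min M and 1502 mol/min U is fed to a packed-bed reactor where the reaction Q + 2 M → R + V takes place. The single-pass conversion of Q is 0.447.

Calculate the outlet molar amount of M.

3270 mol/min

Q reacted = 0.447 × 805.1 = 359.9 mol/min; ν_Q = −1, so ξ = 359.9/1 = 359.9 mol/min.
Outlet amounts (n = n₀ + ν ξ):
  Q: 805.1 − 1(359.9) = 445.2
  M: 3985 − 2(359.9) = 3265
  R: 0 + 1(359.9) = 359.9
  V: 0 + 1(359.9) = 359.9
  U: 1502 (inert)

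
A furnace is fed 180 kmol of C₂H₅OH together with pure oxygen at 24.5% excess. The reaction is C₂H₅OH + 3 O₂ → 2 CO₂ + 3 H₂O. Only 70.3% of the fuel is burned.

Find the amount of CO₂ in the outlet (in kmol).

Stoichiometric O₂ = 3 × 180 = 540 kmol; O₂ fed = 540 × 1.245 = 672.3 kmol.
Fuel reacted = 0.703 × 180 → ξ = 126.5 kmol.
Outlet (n = n₀ + ν ξ):
  C₂H₅OH: 180 − 1(126.5) = 53.46
  O₂: 672.3 − 3(126.5) = 292.7
  CO₂: 0 + 2(126.5) = 253.1
  H₂O: 0 + 3(126.5) = 379.6

253 kmol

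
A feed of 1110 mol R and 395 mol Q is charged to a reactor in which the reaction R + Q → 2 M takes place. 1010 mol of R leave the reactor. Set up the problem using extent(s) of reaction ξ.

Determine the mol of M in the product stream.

For R: n = n₀ − 1ξ → 1010 = 1110 − 1ξ, giving ξ = 100 mol.
Outlet amounts (n = n₀ + ν ξ):
  R: 1110 − 1(100) = 1010
  Q: 395 − 1(100) = 295
  M: 0 + 2(100) = 200

200 mol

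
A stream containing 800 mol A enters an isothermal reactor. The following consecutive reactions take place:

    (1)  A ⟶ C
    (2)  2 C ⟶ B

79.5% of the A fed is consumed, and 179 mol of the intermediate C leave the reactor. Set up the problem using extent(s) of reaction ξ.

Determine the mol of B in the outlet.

228 mol

Conversion of A: A consumed = 1ξ₁ = 0.795 × 800 → ξ₁ = 636 mol.
C balance: n_C = 0 + 1ξ₁ − 2ξ₂ = 179 → ξ₂ = (1·636 − 179)/2 = 228.5 mol.
Outlet amounts (n = n₀ + Σ ν·ξ):
  A: 800 − 1(636) = 164
  C: 0 + 1(636) − 2(228.5) = 179
  B: 0 + 1(228.5) = 228.5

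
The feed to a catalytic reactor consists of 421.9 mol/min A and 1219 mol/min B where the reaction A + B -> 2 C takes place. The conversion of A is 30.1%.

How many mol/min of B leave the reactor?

A reacted = 0.301 × 421.9 = 127 mol/min; ν_A = −1, so ξ = 127/1 = 127 mol/min.
Outlet amounts (n = n₀ + ν ξ):
  A: 421.9 − 1(127) = 294.9
  B: 1219 − 1(127) = 1092
  C: 0 + 2(127) = 254

1090 mol/min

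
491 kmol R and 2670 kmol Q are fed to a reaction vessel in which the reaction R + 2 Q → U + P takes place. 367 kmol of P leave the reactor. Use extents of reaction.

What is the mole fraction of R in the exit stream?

0.0444

For P: n = n₀ + 1ξ → 367 = 0 + 1ξ, giving ξ = 367 kmol.
Outlet amounts (n = n₀ + ν ξ):
  R: 491 − 1(367) = 124
  Q: 2670 − 2(367) = 1936
  U: 0 + 1(367) = 367
  P: 0 + 1(367) = 367
Total out = 2794 kmol; y_R = 124 / 2794 = 0.04438.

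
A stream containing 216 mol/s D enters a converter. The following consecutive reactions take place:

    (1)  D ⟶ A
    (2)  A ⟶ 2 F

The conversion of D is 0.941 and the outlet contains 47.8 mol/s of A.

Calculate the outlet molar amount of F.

311 mol/s

Conversion of D: D consumed = 1ξ₁ = 0.941 × 216 → ξ₁ = 203.3 mol/s.
A balance: n_A = 0 + 1ξ₁ − 1ξ₂ = 47.8 → ξ₂ = (1·203.3 − 47.8)/1 = 155.5 mol/s.
Outlet amounts (n = n₀ + Σ ν·ξ):
  D: 216 − 1(203.3) = 12.74
  A: 0 + 1(203.3) − 1(155.5) = 47.8
  F: 0 + 2(155.5) = 310.9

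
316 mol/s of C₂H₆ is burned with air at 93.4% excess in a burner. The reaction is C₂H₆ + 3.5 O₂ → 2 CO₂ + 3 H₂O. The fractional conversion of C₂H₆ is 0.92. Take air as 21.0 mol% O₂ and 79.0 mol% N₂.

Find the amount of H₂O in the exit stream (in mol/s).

872 mol/s

Stoichiometric O₂ = 3.5 × 316 = 1106 mol/s; O₂ fed = 1106 × 1.934 = 2139 mol/s.
N₂ fed = 2139 × 79/21 = 8047 mol/s.
Fuel reacted = 0.92 × 316 → ξ = 290.7 mol/s.
Outlet (n = n₀ + ν ξ):
  C₂H₆: 316 − 1(290.7) = 25.28
  O₂: 2139 − 3.5(290.7) = 1121
  N₂: 8047 (inert)
  CO₂: 0 + 2(290.7) = 581.4
  H₂O: 0 + 3(290.7) = 872.2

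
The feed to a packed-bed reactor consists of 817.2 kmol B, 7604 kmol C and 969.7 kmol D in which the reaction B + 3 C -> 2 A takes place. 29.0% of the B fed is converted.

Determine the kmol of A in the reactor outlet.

474 kmol

B reacted = 0.29 × 817.2 = 237 kmol; ν_B = −1, so ξ = 237/1 = 237 kmol.
Outlet amounts (n = n₀ + ν ξ):
  B: 817.2 − 1(237) = 580.2
  C: 7604 − 3(237) = 6893
  A: 0 + 2(237) = 474
  D: 969.7 (inert)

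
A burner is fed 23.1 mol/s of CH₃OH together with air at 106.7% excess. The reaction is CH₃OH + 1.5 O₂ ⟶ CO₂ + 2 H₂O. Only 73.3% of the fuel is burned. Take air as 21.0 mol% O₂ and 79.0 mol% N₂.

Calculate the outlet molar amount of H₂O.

33.9 mol/s

Stoichiometric O₂ = 1.5 × 23.1 = 34.65 mol/s; O₂ fed = 34.65 × 2.067 = 71.62 mol/s.
N₂ fed = 71.62 × 79/21 = 269.4 mol/s.
Fuel reacted = 0.733 × 23.1 → ξ = 16.93 mol/s.
Outlet (n = n₀ + ν ξ):
  CH₃OH: 23.1 − 1(16.93) = 6.168
  O₂: 71.62 − 1.5(16.93) = 46.22
  N₂: 269.4 (inert)
  CO₂: 0 + 1(16.93) = 16.93
  H₂O: 0 + 2(16.93) = 33.86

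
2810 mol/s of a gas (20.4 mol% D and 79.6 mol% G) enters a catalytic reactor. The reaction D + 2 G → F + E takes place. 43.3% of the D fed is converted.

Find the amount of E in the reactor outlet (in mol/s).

D reacted = 0.433 × 573.2 = 248.2 mol/s; ν_D = −1, so ξ = 248.2/1 = 248.2 mol/s.
Outlet amounts (n = n₀ + ν ξ):
  D: 573.2 − 1(248.2) = 325
  G: 2237 − 2(248.2) = 1740
  F: 0 + 1(248.2) = 248.2
  E: 0 + 1(248.2) = 248.2

248 mol/s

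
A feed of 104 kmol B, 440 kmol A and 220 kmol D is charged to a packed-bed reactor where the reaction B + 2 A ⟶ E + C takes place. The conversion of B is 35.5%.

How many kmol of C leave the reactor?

36.9 kmol

B reacted = 0.355 × 104 = 36.92 kmol; ν_B = −1, so ξ = 36.92/1 = 36.92 kmol.
Outlet amounts (n = n₀ + ν ξ):
  B: 104 − 1(36.92) = 67.08
  A: 440 − 2(36.92) = 366.2
  E: 0 + 1(36.92) = 36.92
  C: 0 + 1(36.92) = 36.92
  D: 220 (inert)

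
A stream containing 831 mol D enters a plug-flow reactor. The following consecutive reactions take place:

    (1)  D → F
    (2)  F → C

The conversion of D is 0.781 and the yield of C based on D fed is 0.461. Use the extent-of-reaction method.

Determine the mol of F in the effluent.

266 mol

Conversion of D: D consumed = 1ξ₁ = 0.781 × 831 → ξ₁ = 649 mol.
Yield of C: 1ξ₂ / 831 = 0.461 → ξ₂ = 383.1 mol.
Outlet amounts (n = n₀ + Σ ν·ξ):
  D: 831 − 1(649) = 182
  F: 0 + 1(649) − 1(383.1) = 265.9
  C: 0 + 1(383.1) = 383.1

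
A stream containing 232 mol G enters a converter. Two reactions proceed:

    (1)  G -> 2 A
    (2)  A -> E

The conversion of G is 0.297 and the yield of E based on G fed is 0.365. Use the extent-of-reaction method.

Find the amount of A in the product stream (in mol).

Conversion of G: G consumed = 1ξ₁ = 0.297 × 232 → ξ₁ = 68.9 mol.
Yield of E: 1ξ₂ / 232 = 0.365 → ξ₂ = 84.68 mol.
Outlet amounts (n = n₀ + Σ ν·ξ):
  G: 232 − 1(68.9) = 163.1
  A: 0 + 2(68.9) − 1(84.68) = 53.13
  E: 0 + 1(84.68) = 84.68

53.1 mol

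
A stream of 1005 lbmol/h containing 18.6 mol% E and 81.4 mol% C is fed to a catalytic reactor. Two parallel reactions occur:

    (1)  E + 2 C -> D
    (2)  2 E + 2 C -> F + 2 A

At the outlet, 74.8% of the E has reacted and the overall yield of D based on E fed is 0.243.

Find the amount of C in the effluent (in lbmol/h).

Yield of D: 1ξ₁ / 186.9 = 0.243 → ξ₁ = 45.42 lbmol/h.
Conversion of E: 1ξ₁ + 2ξ₂ = 0.748 × 186.9 = 139.8 → ξ₂ = 47.2 lbmol/h.
Outlet amounts (n = n₀ + Σ ν·ξ):
  E: 186.9 − 1(45.42) − 2(47.2) = 47.11
  C: 818.1 − 2(45.42) − 2(47.2) = 632.8
  D: 0 + 1(45.42) = 45.42
  F: 0 + 1(47.2) = 47.2
  A: 0 + 2(47.2) = 94.4

633 lbmol/h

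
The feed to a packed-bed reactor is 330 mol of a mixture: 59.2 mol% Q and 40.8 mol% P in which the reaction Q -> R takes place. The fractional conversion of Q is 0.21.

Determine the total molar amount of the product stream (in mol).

330 mol

Q reacted = 0.21 × 195.4 = 41.03 mol; ν_Q = −1, so ξ = 41.03/1 = 41.03 mol.
Outlet amounts (n = n₀ + ν ξ):
  Q: 195.4 − 1(41.03) = 154.3
  R: 0 + 1(41.03) = 41.03
  P: 134.6 (inert)
Total out = 154.3 + 41.03 + 134.6 = 330 mol.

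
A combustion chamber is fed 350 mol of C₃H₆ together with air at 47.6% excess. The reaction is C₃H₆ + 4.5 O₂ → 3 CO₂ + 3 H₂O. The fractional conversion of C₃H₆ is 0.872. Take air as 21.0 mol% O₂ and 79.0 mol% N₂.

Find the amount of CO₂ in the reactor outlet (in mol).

Stoichiometric O₂ = 4.5 × 350 = 1575 mol; O₂ fed = 1575 × 1.476 = 2325 mol.
N₂ fed = 2325 × 79/21 = 8745 mol.
Fuel reacted = 0.872 × 350 → ξ = 305.2 mol.
Outlet (n = n₀ + ν ξ):
  C₃H₆: 350 − 1(305.2) = 44.8
  O₂: 2325 − 4.5(305.2) = 951.3
  N₂: 8745 (inert)
  CO₂: 0 + 3(305.2) = 915.6
  H₂O: 0 + 3(305.2) = 915.6

916 mol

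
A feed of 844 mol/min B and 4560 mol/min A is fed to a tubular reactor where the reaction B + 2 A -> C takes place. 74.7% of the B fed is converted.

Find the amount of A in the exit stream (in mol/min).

3300 mol/min

B reacted = 0.747 × 844 = 630.5 mol/min; ν_B = −1, so ξ = 630.5/1 = 630.5 mol/min.
Outlet amounts (n = n₀ + ν ξ):
  B: 844 − 1(630.5) = 213.5
  A: 4560 − 2(630.5) = 3299
  C: 0 + 1(630.5) = 630.5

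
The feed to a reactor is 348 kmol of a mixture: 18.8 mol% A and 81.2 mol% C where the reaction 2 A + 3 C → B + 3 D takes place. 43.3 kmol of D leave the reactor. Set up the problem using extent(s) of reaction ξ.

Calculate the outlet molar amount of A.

For D: n = n₀ + 3ξ → 43.3 = 0 + 3ξ, giving ξ = 14.43 kmol.
Outlet amounts (n = n₀ + ν ξ):
  A: 65.42 − 2(14.43) = 36.56
  C: 282.6 − 3(14.43) = 239.3
  B: 0 + 1(14.43) = 14.43
  D: 0 + 3(14.43) = 43.3

36.6 kmol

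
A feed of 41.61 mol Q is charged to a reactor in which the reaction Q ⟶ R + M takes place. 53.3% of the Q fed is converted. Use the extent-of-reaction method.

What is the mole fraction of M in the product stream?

Q reacted = 0.533 × 41.61 = 22.18 mol; ν_Q = −1, so ξ = 22.18/1 = 22.18 mol.
Outlet amounts (n = n₀ + ν ξ):
  Q: 41.61 − 1(22.18) = 19.43
  R: 0 + 1(22.18) = 22.18
  M: 0 + 1(22.18) = 22.18
Total out = 63.79 mol; y_M = 22.18 / 63.79 = 0.3477.

0.348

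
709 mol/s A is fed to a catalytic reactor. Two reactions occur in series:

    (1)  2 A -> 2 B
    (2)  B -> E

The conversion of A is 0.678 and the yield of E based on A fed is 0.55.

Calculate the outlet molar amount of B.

90.8 mol/s

Conversion of A: A consumed = 2ξ₁ = 0.678 × 709 → ξ₁ = 240.4 mol/s.
Yield of E: 1ξ₂ / 709 = 0.55 → ξ₂ = 390 mol/s.
Outlet amounts (n = n₀ + Σ ν·ξ):
  A: 709 − 2(240.4) = 228.3
  B: 0 + 2(240.4) − 1(390) = 90.75
  E: 0 + 1(390) = 390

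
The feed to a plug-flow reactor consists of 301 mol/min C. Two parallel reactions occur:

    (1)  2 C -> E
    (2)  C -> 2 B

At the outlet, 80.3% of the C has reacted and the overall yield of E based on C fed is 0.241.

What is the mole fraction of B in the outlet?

0.594

Yield of E: 1ξ₁ / 301 = 0.241 → ξ₁ = 72.54 mol/min.
Conversion of C: 2ξ₁ + 1ξ₂ = 0.803 × 301 = 241.7 → ξ₂ = 96.62 mol/min.
Outlet amounts (n = n₀ + Σ ν·ξ):
  C: 301 − 2(72.54) − 1(96.62) = 59.3
  E: 0 + 1(72.54) = 72.54
  B: 0 + 2(96.62) = 193.2
Total out = 325.1 mol/min; y_B = 193.2 / 325.1 = 0.5944.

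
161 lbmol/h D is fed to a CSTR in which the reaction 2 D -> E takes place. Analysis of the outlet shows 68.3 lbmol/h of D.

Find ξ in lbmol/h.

For D: n = n₀ − 2ξ → 68.3 = 161 − 2ξ, giving ξ = 46.35 lbmol/h.
Outlet amounts (n = n₀ + ν ξ):
  D: 161 − 2(46.35) = 68.3
  E: 0 + 1(46.35) = 46.35

ξ = 46.4 lbmol/h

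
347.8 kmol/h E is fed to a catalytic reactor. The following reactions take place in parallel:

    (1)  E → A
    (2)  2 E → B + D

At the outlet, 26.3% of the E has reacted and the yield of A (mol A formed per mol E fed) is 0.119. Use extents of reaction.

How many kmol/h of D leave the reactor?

25 kmol/h

Yield of A: 1ξ₁ / 347.8 = 0.119 → ξ₁ = 41.39 kmol/h.
Conversion of E: 1ξ₁ + 2ξ₂ = 0.263 × 347.8 = 91.47 → ξ₂ = 25.04 kmol/h.
Outlet amounts (n = n₀ + Σ ν·ξ):
  E: 347.8 − 1(41.39) − 2(25.04) = 256.3
  A: 0 + 1(41.39) = 41.39
  B: 0 + 1(25.04) = 25.04
  D: 0 + 1(25.04) = 25.04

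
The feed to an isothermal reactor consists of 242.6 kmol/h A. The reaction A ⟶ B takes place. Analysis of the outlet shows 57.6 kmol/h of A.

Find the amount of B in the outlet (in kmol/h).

For A: n = n₀ − 1ξ → 57.6 = 242.6 − 1ξ, giving ξ = 185 kmol/h.
Outlet amounts (n = n₀ + ν ξ):
  A: 242.6 − 1(185) = 57.6
  B: 0 + 1(185) = 185

185 kmol/h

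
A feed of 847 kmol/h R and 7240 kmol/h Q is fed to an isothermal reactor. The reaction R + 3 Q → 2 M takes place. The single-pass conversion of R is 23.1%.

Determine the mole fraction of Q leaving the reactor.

R reacted = 0.231 × 847 = 195.7 kmol/h; ν_R = −1, so ξ = 195.7/1 = 195.7 kmol/h.
Outlet amounts (n = n₀ + ν ξ):
  R: 847 − 1(195.7) = 651.3
  Q: 7240 − 3(195.7) = 6653
  M: 0 + 2(195.7) = 391.3
Total out = 7696 kmol/h; y_Q = 6653 / 7696 = 0.8645.

0.865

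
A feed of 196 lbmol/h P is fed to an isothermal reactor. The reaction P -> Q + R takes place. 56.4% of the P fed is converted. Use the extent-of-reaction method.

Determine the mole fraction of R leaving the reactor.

0.361

P reacted = 0.564 × 196 = 110.5 lbmol/h; ν_P = −1, so ξ = 110.5/1 = 110.5 lbmol/h.
Outlet amounts (n = n₀ + ν ξ):
  P: 196 − 1(110.5) = 85.46
  Q: 0 + 1(110.5) = 110.5
  R: 0 + 1(110.5) = 110.5
Total out = 306.5 lbmol/h; y_R = 110.5 / 306.5 = 0.3606.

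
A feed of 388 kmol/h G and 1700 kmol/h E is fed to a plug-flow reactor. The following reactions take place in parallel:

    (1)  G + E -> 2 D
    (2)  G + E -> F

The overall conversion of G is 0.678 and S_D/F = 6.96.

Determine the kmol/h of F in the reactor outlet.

58.7 kmol/h

Conversion of G: G consumed = 0.678 × 388 = 263.1 kmol/h = 1ξ₁ + 1ξ₂.
Selectivity: 2ξ₁ / (1ξ₂) = 6.96 → ξ₁ = 3.48 ξ₂.
Substitute: (1·3.48 + 1) ξ₂ = 263.1 → ξ₂ = 58.72 kmol/h, ξ₁ = 204.3 kmol/h.
Outlet amounts (n = n₀ + Σ ν·ξ):
  G: 388 − 1(204.3) − 1(58.72) = 124.9
  E: 1700 − 1(204.3) − 1(58.72) = 1437
  D: 0 + 2(204.3) = 408.7
  F: 0 + 1(58.72) = 58.72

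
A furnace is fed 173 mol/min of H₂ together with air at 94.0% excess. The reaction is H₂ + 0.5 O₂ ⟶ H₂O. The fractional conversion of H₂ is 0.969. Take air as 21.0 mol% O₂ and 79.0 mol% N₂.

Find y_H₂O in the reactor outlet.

0.189

Stoichiometric O₂ = 0.5 × 173 = 86.5 mol/min; O₂ fed = 86.5 × 1.940 = 167.8 mol/min.
N₂ fed = 167.8 × 79/21 = 631.3 mol/min.
Fuel reacted = 0.969 × 173 → ξ = 167.6 mol/min.
Outlet (n = n₀ + ν ξ):
  H₂: 173 − 1(167.6) = 5.363
  O₂: 167.8 − 0.5(167.6) = 83.99
  N₂: 631.3 (inert)
  H₂O: 0 + 1(167.6) = 167.6
Total out = 888.3 mol/min; y_H₂O = 167.6 / 888.3 = 0.1887.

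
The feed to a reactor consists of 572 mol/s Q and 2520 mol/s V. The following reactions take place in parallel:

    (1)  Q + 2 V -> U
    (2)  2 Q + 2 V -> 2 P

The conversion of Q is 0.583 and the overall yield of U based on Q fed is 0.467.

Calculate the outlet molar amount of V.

1920 mol/s

Yield of U: 1ξ₁ / 572 = 0.467 → ξ₁ = 267.1 mol/s.
Conversion of Q: 1ξ₁ + 2ξ₂ = 0.583 × 572 = 333.5 → ξ₂ = 33.18 mol/s.
Outlet amounts (n = n₀ + Σ ν·ξ):
  Q: 572 − 1(267.1) − 2(33.18) = 238.5
  V: 2520 − 2(267.1) − 2(33.18) = 1919
  U: 0 + 1(267.1) = 267.1
  P: 0 + 2(33.18) = 66.35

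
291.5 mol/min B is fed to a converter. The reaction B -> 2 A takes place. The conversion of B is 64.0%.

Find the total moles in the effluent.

478 mol/min

B reacted = 0.64 × 291.5 = 186.6 mol/min; ν_B = −1, so ξ = 186.6/1 = 186.6 mol/min.
Outlet amounts (n = n₀ + ν ξ):
  B: 291.5 − 1(186.6) = 104.9
  A: 0 + 2(186.6) = 373.1
Total out = 104.9 + 373.1 = 478.1 mol/min.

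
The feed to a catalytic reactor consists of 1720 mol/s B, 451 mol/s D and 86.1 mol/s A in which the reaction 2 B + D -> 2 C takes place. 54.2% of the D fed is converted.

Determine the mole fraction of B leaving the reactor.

0.612

D reacted = 0.542 × 451 = 244.4 mol/s; ν_D = −1, so ξ = 244.4/1 = 244.4 mol/s.
Outlet amounts (n = n₀ + ν ξ):
  B: 1720 − 2(244.4) = 1231
  D: 451 − 1(244.4) = 206.6
  C: 0 + 2(244.4) = 488.9
  A: 86.1 (inert)
Total out = 2013 mol/s; y_B = 1231 / 2013 = 0.6117.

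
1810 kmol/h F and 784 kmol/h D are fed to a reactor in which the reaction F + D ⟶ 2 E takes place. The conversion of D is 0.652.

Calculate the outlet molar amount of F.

1300 kmol/h

D reacted = 0.652 × 784 = 511.2 kmol/h; ν_D = −1, so ξ = 511.2/1 = 511.2 kmol/h.
Outlet amounts (n = n₀ + ν ξ):
  F: 1810 − 1(511.2) = 1299
  D: 784 − 1(511.2) = 272.8
  E: 0 + 2(511.2) = 1022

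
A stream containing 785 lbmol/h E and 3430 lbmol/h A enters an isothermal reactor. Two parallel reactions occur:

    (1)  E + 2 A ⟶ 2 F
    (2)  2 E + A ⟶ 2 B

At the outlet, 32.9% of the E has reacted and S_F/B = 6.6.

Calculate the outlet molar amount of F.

396 lbmol/h

Conversion of E: E consumed = 0.329 × 785 = 258.3 lbmol/h = 1ξ₁ + 2ξ₂.
Selectivity: 2ξ₁ / (2ξ₂) = 6.6 → ξ₁ = 6.6 ξ₂.
Substitute: (1·6.6 + 2) ξ₂ = 258.3 → ξ₂ = 30.03 lbmol/h, ξ₁ = 198.2 lbmol/h.
Outlet amounts (n = n₀ + Σ ν·ξ):
  E: 785 − 1(198.2) − 2(30.03) = 526.7
  A: 3430 − 2(198.2) − 1(30.03) = 3004
  F: 0 + 2(198.2) = 396.4
  B: 0 + 2(30.03) = 60.06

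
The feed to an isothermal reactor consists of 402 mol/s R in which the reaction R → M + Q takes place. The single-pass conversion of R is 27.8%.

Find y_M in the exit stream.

0.218

R reacted = 0.278 × 402 = 111.8 mol/s; ν_R = −1, so ξ = 111.8/1 = 111.8 mol/s.
Outlet amounts (n = n₀ + ν ξ):
  R: 402 − 1(111.8) = 290.2
  M: 0 + 1(111.8) = 111.8
  Q: 0 + 1(111.8) = 111.8
Total out = 513.8 mol/s; y_M = 111.8 / 513.8 = 0.2175.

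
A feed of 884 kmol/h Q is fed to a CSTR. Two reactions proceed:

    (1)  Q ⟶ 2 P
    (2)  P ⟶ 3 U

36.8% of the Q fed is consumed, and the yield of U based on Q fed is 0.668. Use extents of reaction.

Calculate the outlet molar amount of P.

454 kmol/h

Conversion of Q: Q consumed = 1ξ₁ = 0.368 × 884 → ξ₁ = 325.3 kmol/h.
Yield of U: 3ξ₂ / 884 = 0.668 → ξ₂ = 196.8 kmol/h.
Outlet amounts (n = n₀ + Σ ν·ξ):
  Q: 884 − 1(325.3) = 558.7
  P: 0 + 2(325.3) − 1(196.8) = 453.8
  U: 0 + 3(196.8) = 590.5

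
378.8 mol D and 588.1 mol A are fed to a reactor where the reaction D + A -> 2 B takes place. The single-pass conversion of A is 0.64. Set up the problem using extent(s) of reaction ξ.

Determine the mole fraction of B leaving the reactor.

0.779

A reacted = 0.64 × 588.1 = 376.4 mol; ν_A = −1, so ξ = 376.4/1 = 376.4 mol.
Outlet amounts (n = n₀ + ν ξ):
  D: 378.8 − 1(376.4) = 2.416
  A: 588.1 − 1(376.4) = 211.7
  B: 0 + 2(376.4) = 752.8
Total out = 966.9 mol; y_B = 752.8 / 966.9 = 0.7785.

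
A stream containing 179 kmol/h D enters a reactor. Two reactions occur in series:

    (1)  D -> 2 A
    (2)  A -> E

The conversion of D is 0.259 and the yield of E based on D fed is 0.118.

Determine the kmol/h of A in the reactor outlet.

71.6 kmol/h

Conversion of D: D consumed = 1ξ₁ = 0.259 × 179 → ξ₁ = 46.36 kmol/h.
Yield of E: 1ξ₂ / 179 = 0.118 → ξ₂ = 21.12 kmol/h.
Outlet amounts (n = n₀ + Σ ν·ξ):
  D: 179 − 1(46.36) = 132.6
  A: 0 + 2(46.36) − 1(21.12) = 71.6
  E: 0 + 1(21.12) = 21.12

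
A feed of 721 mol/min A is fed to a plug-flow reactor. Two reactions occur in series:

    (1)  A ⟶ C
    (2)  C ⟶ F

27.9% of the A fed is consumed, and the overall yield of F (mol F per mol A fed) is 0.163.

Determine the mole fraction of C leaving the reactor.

Conversion of A: A consumed = 1ξ₁ = 0.279 × 721 → ξ₁ = 201.2 mol/min.
Yield of F: 1ξ₂ / 721 = 0.163 → ξ₂ = 117.5 mol/min.
Outlet amounts (n = n₀ + Σ ν·ξ):
  A: 721 − 1(201.2) = 519.8
  C: 0 + 1(201.2) − 1(117.5) = 83.64
  F: 0 + 1(117.5) = 117.5
Total out = 721 mol/min; y_C = 83.64 / 721 = 0.116.

0.116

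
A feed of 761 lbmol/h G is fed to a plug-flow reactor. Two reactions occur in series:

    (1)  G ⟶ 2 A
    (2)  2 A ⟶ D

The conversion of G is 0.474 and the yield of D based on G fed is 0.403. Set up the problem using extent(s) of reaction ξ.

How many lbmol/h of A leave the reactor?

108 lbmol/h

Conversion of G: G consumed = 1ξ₁ = 0.474 × 761 → ξ₁ = 360.7 lbmol/h.
Yield of D: 1ξ₂ / 761 = 0.403 → ξ₂ = 306.7 lbmol/h.
Outlet amounts (n = n₀ + Σ ν·ξ):
  G: 761 − 1(360.7) = 400.3
  A: 0 + 2(360.7) − 2(306.7) = 108.1
  D: 0 + 1(306.7) = 306.7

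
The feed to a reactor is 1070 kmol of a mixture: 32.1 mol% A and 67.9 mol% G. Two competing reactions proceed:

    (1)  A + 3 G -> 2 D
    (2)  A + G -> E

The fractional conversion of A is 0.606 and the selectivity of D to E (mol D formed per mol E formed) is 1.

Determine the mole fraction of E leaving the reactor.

0.175

Conversion of A: A consumed = 0.606 × 343.5 = 208.1 kmol = 1ξ₁ + 1ξ₂.
Selectivity: 2ξ₁ / (1ξ₂) = 1 → ξ₁ = 0.5 ξ₂.
Substitute: (1·0.5 + 1) ξ₂ = 208.1 → ξ₂ = 138.8 kmol, ξ₁ = 69.38 kmol.
Outlet amounts (n = n₀ + Σ ν·ξ):
  A: 343.5 − 1(69.38) − 1(138.8) = 135.3
  G: 726.5 − 3(69.38) − 1(138.8) = 379.6
  D: 0 + 2(69.38) = 138.8
  E: 0 + 1(138.8) = 138.8
Total out = 792.5 kmol; y_E = 138.8 / 792.5 = 0.1751.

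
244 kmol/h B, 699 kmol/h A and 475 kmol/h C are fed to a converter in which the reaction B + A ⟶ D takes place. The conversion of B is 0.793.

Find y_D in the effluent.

0.158

B reacted = 0.793 × 244 = 193.5 kmol/h; ν_B = −1, so ξ = 193.5/1 = 193.5 kmol/h.
Outlet amounts (n = n₀ + ν ξ):
  B: 244 − 1(193.5) = 50.51
  A: 699 − 1(193.5) = 505.5
  D: 0 + 1(193.5) = 193.5
  C: 475 (inert)
Total out = 1225 kmol/h; y_D = 193.5 / 1225 = 0.158.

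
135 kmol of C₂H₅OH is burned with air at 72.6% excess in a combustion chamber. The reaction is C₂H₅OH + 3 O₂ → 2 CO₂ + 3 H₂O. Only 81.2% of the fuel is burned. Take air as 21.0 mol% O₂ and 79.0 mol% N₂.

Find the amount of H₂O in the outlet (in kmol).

Stoichiometric O₂ = 3 × 135 = 405 kmol; O₂ fed = 405 × 1.726 = 699 kmol.
N₂ fed = 699 × 79/21 = 2630 kmol.
Fuel reacted = 0.812 × 135 → ξ = 109.6 kmol.
Outlet (n = n₀ + ν ξ):
  C₂H₅OH: 135 − 1(109.6) = 25.38
  O₂: 699 − 3(109.6) = 370.2
  N₂: 2630 (inert)
  CO₂: 0 + 2(109.6) = 219.2
  H₂O: 0 + 3(109.6) = 328.9

329 kmol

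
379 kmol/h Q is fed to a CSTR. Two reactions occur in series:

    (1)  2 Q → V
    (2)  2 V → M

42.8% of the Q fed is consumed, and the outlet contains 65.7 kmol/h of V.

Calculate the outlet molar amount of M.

7.7 kmol/h

Conversion of Q: Q consumed = 2ξ₁ = 0.428 × 379 → ξ₁ = 81.11 kmol/h.
V balance: n_V = 0 + 1ξ₁ − 2ξ₂ = 65.7 → ξ₂ = (1·81.11 − 65.7)/2 = 7.703 kmol/h.
Outlet amounts (n = n₀ + Σ ν·ξ):
  Q: 379 − 2(81.11) = 216.8
  V: 0 + 1(81.11) − 2(7.703) = 65.7
  M: 0 + 1(7.703) = 7.703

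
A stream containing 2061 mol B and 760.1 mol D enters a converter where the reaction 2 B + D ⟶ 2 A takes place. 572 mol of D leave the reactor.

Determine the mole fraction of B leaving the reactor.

For D: n = n₀ − 1ξ → 572 = 760.1 − 1ξ, giving ξ = 188.1 mol.
Outlet amounts (n = n₀ + ν ξ):
  B: 2061 − 2(188.1) = 1685
  D: 760.1 − 1(188.1) = 572
  A: 0 + 2(188.1) = 376.2
Total out = 2633 mol; y_B = 1685 / 2633 = 0.6399.

0.64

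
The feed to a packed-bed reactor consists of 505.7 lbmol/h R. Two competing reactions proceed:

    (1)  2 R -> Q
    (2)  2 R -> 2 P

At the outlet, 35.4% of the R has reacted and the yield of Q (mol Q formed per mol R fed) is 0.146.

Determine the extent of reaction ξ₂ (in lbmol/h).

ξ₂ = 15.7 lbmol/h

Yield of Q: 1ξ₁ / 505.7 = 0.146 → ξ₁ = 73.83 lbmol/h.
Conversion of R: 2ξ₁ + 2ξ₂ = 0.354 × 505.7 = 179 → ξ₂ = 15.68 lbmol/h.
Outlet amounts (n = n₀ + Σ ν·ξ):
  R: 505.7 − 2(73.83) − 2(15.68) = 326.7
  Q: 0 + 1(73.83) = 73.83
  P: 0 + 2(15.68) = 31.35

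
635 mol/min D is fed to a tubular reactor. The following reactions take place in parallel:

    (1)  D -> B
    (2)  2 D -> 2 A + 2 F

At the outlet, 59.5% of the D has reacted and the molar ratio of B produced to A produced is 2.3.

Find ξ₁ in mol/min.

Conversion of D: D consumed = 0.595 × 635 = 377.8 mol/min = 1ξ₁ + 2ξ₂.
Selectivity: 1ξ₁ / (2ξ₂) = 2.3 → ξ₁ = 4.6 ξ₂.
Substitute: (1·4.6 + 2) ξ₂ = 377.8 → ξ₂ = 57.25 mol/min, ξ₁ = 263.3 mol/min.
Outlet amounts (n = n₀ + Σ ν·ξ):
  D: 635 − 1(263.3) − 2(57.25) = 257.2
  B: 0 + 1(263.3) = 263.3
  A: 0 + 2(57.25) = 114.5
  F: 0 + 2(57.25) = 114.5

ξ₁ = 263 mol/min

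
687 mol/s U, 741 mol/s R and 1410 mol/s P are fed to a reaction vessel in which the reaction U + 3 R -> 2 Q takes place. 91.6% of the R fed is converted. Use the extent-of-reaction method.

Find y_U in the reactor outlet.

0.193

R reacted = 0.916 × 741 = 678.8 mol/s; ν_R = −3, so ξ = 678.8/3 = 226.3 mol/s.
Outlet amounts (n = n₀ + ν ξ):
  U: 687 − 1(226.3) = 460.7
  R: 741 − 3(226.3) = 62.24
  Q: 0 + 2(226.3) = 452.5
  P: 1410 (inert)
Total out = 2385 mol/s; y_U = 460.7 / 2385 = 0.1931.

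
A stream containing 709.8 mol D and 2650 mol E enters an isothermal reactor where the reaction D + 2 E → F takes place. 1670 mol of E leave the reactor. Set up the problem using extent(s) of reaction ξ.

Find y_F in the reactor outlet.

For E: n = n₀ − 2ξ → 1670 = 2650 − 2ξ, giving ξ = 490 mol.
Outlet amounts (n = n₀ + ν ξ):
  D: 709.8 − 1(490) = 219.8
  E: 2650 − 2(490) = 1670
  F: 0 + 1(490) = 490
Total out = 2380 mol; y_F = 490 / 2380 = 0.2059.

0.206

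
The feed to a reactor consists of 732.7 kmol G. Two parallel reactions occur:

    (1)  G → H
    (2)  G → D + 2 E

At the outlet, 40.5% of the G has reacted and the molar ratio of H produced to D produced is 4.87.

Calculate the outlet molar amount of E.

101 kmol

Conversion of G: G consumed = 0.405 × 732.7 = 296.7 kmol = 1ξ₁ + 1ξ₂.
Selectivity: 1ξ₁ / (1ξ₂) = 4.87 → ξ₁ = 4.87 ξ₂.
Substitute: (1·4.87 + 1) ξ₂ = 296.7 → ξ₂ = 50.55 kmol, ξ₁ = 246.2 kmol.
Outlet amounts (n = n₀ + Σ ν·ξ):
  G: 732.7 − 1(246.2) − 1(50.55) = 436
  H: 0 + 1(246.2) = 246.2
  D: 0 + 1(50.55) = 50.55
  E: 0 + 2(50.55) = 101.1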